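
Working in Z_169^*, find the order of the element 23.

Since 23 ∈ (Z/169Z)^×, its order divides φ(169) = φ(13^2) = 13·(13−1) = 156 = 2^2 · 3 · 13.
Divisors of 156: 1, 2, 3, 4, 6, 12, 13, 26, 39, 52, 78, 156.
Test each divisor d:
23^1 ≡ 23 (mod 169)
23^2 ≡ 22 (mod 169)
23^3 ≡ 168 (mod 169)
23^4 ≡ 146 (mod 169)
23^6 ≡ 1 (mod 169) ✓
Hence ord(23) = 6.

6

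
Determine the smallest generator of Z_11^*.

2

φ(11) = 11 − 1 = 10 = 2 · 5.
g is a primitive root iff g^(10/q) ≢ 1 (mod 11) for each prime q ∈ {2, 5}.
g = 2: 2^5 ≡ 10; 2^2 ≡ 4 — none is 1, so 2 is a primitive root.
So 2 is the smallest generator of (Z/11Z)^×.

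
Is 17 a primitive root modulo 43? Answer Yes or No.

No

φ(43) = 43 − 1 = 42 = 2 · 3 · 7.
It suffices to check that the order of 17 is not a proper divisor of 42: compute 17^(42/q) for q ∈ {2, 3, 7}.
17^21 ≡ 1 (mod 43)  [q = 2: ≡ 1 ✗]
17^14 ≡ 6 (mod 43)  [q = 3: ≢ 1 ✓]
17^6 ≡ 35 (mod 43)  [q = 7: ≢ 1 ✓]
Since 17^21 ≡ 1, the order of 17 divides 21 < 42, so 17 is not a primitive root.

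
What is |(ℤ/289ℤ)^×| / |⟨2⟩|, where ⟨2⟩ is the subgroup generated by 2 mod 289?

2

ord(2) | φ(289) = φ(17^2) = 17·(17−1) = 272 = 2^4 · 17.
Divisors of 272: 1, 2, 4, 8, 16, 17, 34, 68, 136, 272.
Check 2^d mod 289 for each divisor in increasing order:
2^1 ≡ 2 (mod 289)
2^2 ≡ 4 (mod 289)
2^4 ≡ 16 (mod 289)
2^8 ≡ 256 (mod 289)
2^16 ≡ 222 (mod 289)
2^17 ≡ 155 (mod 289)
2^34 ≡ 38 (mod 289)
2^68 ≡ 288 (mod 289)
2^136 ≡ 1 (mod 289) ✓
So ord_289(2) = 136, hence |⟨2⟩| = 136.
The index is φ(289) / ord(2) = 272 / 136 = 2.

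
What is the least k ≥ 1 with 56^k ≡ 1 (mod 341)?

3

ord(56) | φ(341) = φ(11·31) = (11−1)·(31−1) = 10·30 = 300 = 2^2 · 3 · 5^2.
Divisors of 300: 1, 2, 3, 4, 5, 6, 10, 12, 15, 20, 25, 30, 50, 60, 75, 100, 150, 300.
Test each divisor d:
56^1 ≡ 56 (mod 341)
56^2 ≡ 67 (mod 341)
56^3 ≡ 1 (mod 341) ✓
The smallest such exponent is 3, so the order of 56 is 3.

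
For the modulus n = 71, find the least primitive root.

7

φ(71) = 71 − 1 = 70 = 2 · 5 · 7.
Test candidates g = 2, 3, … against the prime factors q ∈ {2, 5, 7} of φ(71): g is a generator iff g^(70/q) ≢ 1 for every such q.
g = 2: 2^35 ≡ 1 — hits 1, so not a primitive root.
g = 3: 3^35 ≡ 1 — hits 1, so not a primitive root.
g = 4: 4^35 ≡ 1 — hits 1, so not a primitive root.
g = 5: 5^35 ≡ 1 — hits 1, so not a primitive root.
g = 6: 6^35 ≡ 1 — hits 1, so not a primitive root.
g = 7: 7^35 ≡ 70; 7^14 ≡ 54; 7^10 ≡ 45 — none is 1, so 7 is a primitive root.
The smallest primitive root modulo 71 is 7.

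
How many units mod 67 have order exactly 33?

20

φ(67) = 67 − 1 = 66 = 2 · 3 · 11.
(Z/67Z)^× is cyclic (|G| = 66); a cyclic group of order m has exactly φ(d) elements of each order d | m, and none otherwise.
33 = 3 · 11 divides 66, and φ(33) = 20.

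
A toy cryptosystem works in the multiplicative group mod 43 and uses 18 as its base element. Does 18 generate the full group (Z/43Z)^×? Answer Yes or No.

Yes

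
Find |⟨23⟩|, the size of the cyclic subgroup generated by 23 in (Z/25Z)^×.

20

Since 23 ∈ (Z/25Z)^×, its order divides φ(25) = φ(5^2) = 5·(5−1) = 20 = 2^2 · 5.
Divisors of 20: 1, 2, 4, 5, 10, 20.
Compute 23^d (mod 25) for the divisors d until we hit 1:
23^1 ≡ 23 (mod 25)
23^2 ≡ 4 (mod 25)
23^4 ≡ 16 (mod 25)
23^5 ≡ 18 (mod 25)
23^10 ≡ 24 (mod 25)
23^20 ≡ 1 (mod 25) ✓
Therefore the multiplicative order of 23 modulo 25 is 20.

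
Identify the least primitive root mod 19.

2

φ(19) = 19 − 1 = 18 = 2 · 3^2.
Test candidates g = 2, 3, … against the prime factors q ∈ {2, 3} of φ(19): g is a generator iff g^(18/q) ≢ 1 for every such q.
g = 2: 2^9 ≡ 18; 2^6 ≡ 7 — none is 1, so 2 is a primitive root.
So 2 is the smallest generator of (Z/19Z)^×.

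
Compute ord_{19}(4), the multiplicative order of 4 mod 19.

9

By Lagrange's theorem, ord_19(4) divides φ(19) = 19 − 1 = 18 = 2 · 3^2.
Divisors of 18: 1, 2, 3, 6, 9, 18.
Check 4^d mod 19 for each divisor in increasing order:
4^1 ≡ 4
4^2 ≡ 16
4^3 ≡ 7
4^6 ≡ 11
4^9 ≡ 1
Therefore the multiplicative order of 4 modulo 19 is 9.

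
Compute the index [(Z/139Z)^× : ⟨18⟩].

The order of 18 must divide φ(139) = 139 − 1 = 138 = 2 · 3 · 23.
Divisors of 138: 1, 2, 3, 6, 23, 46, 69, 138.
Test each divisor d:
18^1 ≡ 18 (mod 139)
18^2 ≡ 46 (mod 139)
18^3 ≡ 133 (mod 139)
18^6 ≡ 36 (mod 139)
18^23 ≡ 43 (mod 139)
18^46 ≡ 42 (mod 139)
18^69 ≡ 138 (mod 139)
18^138 ≡ 1 (mod 139) ✓
The order of 18 is 138, so the subgroup it generates has 138 elements.
[(Z/139Z)^× : ⟨18⟩] = 138/138 = 1.

1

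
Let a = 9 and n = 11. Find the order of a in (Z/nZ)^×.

5

By Lagrange's theorem, ord_11(9) divides φ(11) = 11 − 1 = 10 = 2 · 5.
Divisors of 10: 1, 2, 5, 10.
Test each divisor d:
9^1 ≡ 9
9^2 ≡ 4
9^5 ≡ 1
So ord_11(9) = 5.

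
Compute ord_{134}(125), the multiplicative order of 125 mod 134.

Since 125 ∈ (Z/134Z)^×, its order divides φ(134) = φ(2)·φ(67) = 1·66 = 66 = 2 · 3 · 11.
Divisors of 66: 1, 2, 3, 6, 11, 22, 33, 66.
Evaluate successive powers at the divisors of 66:
125^1 ≡ 125 (mod 134)
125^2 ≡ 81 (mod 134)
125^3 ≡ 75 (mod 134)
125^6 ≡ 131 (mod 134)
125^11 ≡ 133 (mod 134)
125^22 ≡ 1 (mod 134) ✓
Hence ord(125) = 22.

22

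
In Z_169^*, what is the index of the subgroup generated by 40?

Since 40 ∈ (Z/169Z)^×, its order divides φ(169) = φ(13^2) = 13·(13−1) = 156 = 2^2 · 3 · 13.
Divisors of 156: 1, 2, 3, 4, 6, 12, 13, 26, 39, 52, 78, 156.
Check 40^d mod 169 for each divisor in increasing order:
40^1 ≡ 40 (mod 169)
40^2 ≡ 79 (mod 169)
40^3 ≡ 118 (mod 169)
40^4 ≡ 157 (mod 169)
40^6 ≡ 66 (mod 169)
40^12 ≡ 131 (mod 169)
40^13 ≡ 1 (mod 169) ✓
Thus |⟨40⟩| = ord(40) = 13.
The index is φ(169) / ord(40) = 156 / 13 = 12.

12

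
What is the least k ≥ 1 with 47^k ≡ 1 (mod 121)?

ord(47) | φ(121) = φ(11^2) = 11·(11−1) = 110 = 2 · 5 · 11.
Divisors of 110: 1, 2, 5, 10, 11, 22, 55, 110.
Evaluate successive powers at the divisors of 110:
47^1 ≡ 47 (mod 121)
47^2 ≡ 31 (mod 121)
47^5 ≡ 34 (mod 121)
47^10 ≡ 67 (mod 121)
47^11 ≡ 3 (mod 121)
47^22 ≡ 9 (mod 121)
47^55 ≡ 1 (mod 121) ✓
So ord_121(47) = 55.

55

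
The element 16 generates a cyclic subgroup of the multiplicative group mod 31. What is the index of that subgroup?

6

By Lagrange's theorem, ord_31(16) divides φ(31) = 31 − 1 = 30 = 2 · 3 · 5.
Divisors of 30: 1, 2, 3, 5, 6, 10, 15, 30.
Compute 16^d (mod 31) for the divisors d until we hit 1:
16^1 ≡ 16 (mod 31)
16^2 ≡ 8 (mod 31)
16^3 ≡ 4 (mod 31)
16^5 ≡ 1 (mod 31) ✓
The order of 16 is 5, so the subgroup it generates has 5 elements.
Index = |(Z/31Z)^×| / |⟨16⟩| = 30 / 5 = 6.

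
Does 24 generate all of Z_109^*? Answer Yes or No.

φ(109) = 109 − 1 = 108 = 2^2 · 3^3.
24 is a primitive root mod 109 iff 24^(φ(109)/q) ≢ 1 for every prime q | φ(109), i.e. q ∈ {2, 3}.
24^54 ≡ 108 (mod 109)  [q = 2: ≢ 1 ✓]
24^36 ≡ 63 (mod 109)  [q = 3: ≢ 1 ✓]
All checks pass, so 24 has order 108 and is a primitive root modulo 109.

Yes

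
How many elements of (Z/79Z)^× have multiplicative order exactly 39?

24

φ(79) = 79 − 1 = 78 = 2 · 3 · 13.
Since (Z/79Z)^× is cyclic of order 78, the number of elements of order d is φ(d) when d | 78 and 0 otherwise.
39 = 3 · 13 divides 78, and φ(39) = 24.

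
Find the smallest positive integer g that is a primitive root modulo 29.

2

φ(29) = 29 − 1 = 28 = 2^2 · 7.
Test candidates g = 2, 3, … against the prime factors q ∈ {2, 7} of φ(29): g is a generator iff g^(28/q) ≢ 1 for every such q.
g = 2: 2^14 ≡ 28; 2^4 ≡ 16 — none is 1, so 2 is a primitive root.
Hence the least primitive root of 29 is 2.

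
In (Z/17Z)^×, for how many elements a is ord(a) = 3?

φ(17) = 17 − 1 = 16 = 2^4.
In a cyclic group of order 16, there are φ(d) elements of order d for each divisor d of 16, and zero for non-divisors.
3 does not divide 16, so no element of (Z/17Z)^× has order 3.

0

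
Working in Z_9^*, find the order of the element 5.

6

By Lagrange's theorem, ord_9(5) divides φ(9) = φ(3^2) = 3·(3−1) = 6 = 2 · 3.
Divisors of 6: 1, 2, 3, 6.
Test each divisor d:
5^1 ≡ 5 (mod 9)
5^2 ≡ 7 (mod 9)
5^3 ≡ 8 (mod 9)
5^6 ≡ 1 (mod 9) ✓
Therefore the multiplicative order of 5 modulo 9 is 6.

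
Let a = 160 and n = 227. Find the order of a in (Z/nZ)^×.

By Lagrange's theorem, ord_227(160) divides φ(227) = 227 − 1 = 226 = 2 · 113.
Divisors of 226: 1, 2, 113, 226.
Check 160^d mod 227 for each divisor in increasing order:
160^1 ≡ 160
160^2 ≡ 176
160^113 ≡ 1
The smallest such exponent is 113, so the order of 160 is 113.

113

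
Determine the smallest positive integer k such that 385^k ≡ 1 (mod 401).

Since 385 ∈ (Z/401Z)^×, its order divides φ(401) = 401 − 1 = 400 = 2^4 · 5^2.
Divisors of 400: 1, 2, 4, 5, 8, 10, 16, 20, 25, 40, 50, 80, 100, 200, 400.
Test each divisor d:
385^1 ≡ 385 (mod 401)
385^2 ≡ 256 (mod 401)
385^4 ≡ 173 (mod 401)
385^5 ≡ 39 (mod 401)
385^8 ≡ 255 (mod 401)
385^10 ≡ 318 (mod 401)
385^16 ≡ 63 (mod 401)
385^20 ≡ 72 (mod 401)
385^25 ≡ 1 (mod 401) ✓
So ord_401(385) = 25.

25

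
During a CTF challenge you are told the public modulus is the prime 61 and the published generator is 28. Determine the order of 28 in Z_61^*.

By Lagrange's theorem, ord_61(28) divides φ(61) = 61 − 1 = 60 = 2^2 · 3 · 5.
Divisors of 60: 1, 2, 3, 4, 5, 6, 10, 12, 15, 20, 30, 60.
Evaluate successive powers at the divisors of 60:
28^1 ≡ 28
28^2 ≡ 52
28^3 ≡ 53
28^4 ≡ 20
28^5 ≡ 11
28^6 ≡ 3
28^10 ≡ 60
28^12 ≡ 9
28^15 ≡ 50
28^20 ≡ 1
So ord_61(28) = 20.

20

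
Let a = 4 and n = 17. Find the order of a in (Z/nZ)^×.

4

By Lagrange's theorem, ord_17(4) divides φ(17) = 17 − 1 = 16 = 2^4.
Divisors of 16: 1, 2, 4, 8, 16.
Check 4^d mod 17 for each divisor in increasing order:
4^1 ≡ 4
4^2 ≡ 16
4^4 ≡ 1
Hence ord(4) = 4.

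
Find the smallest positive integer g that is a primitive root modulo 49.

3

φ(49) = φ(7^2) = 7·(7−1) = 42 = 2 · 3 · 7.
g is a primitive root iff g^(42/q) ≢ 1 (mod 49) for each prime q ∈ {2, 3, 7}.
g = 2: 2^21 ≡ 1 — hits 1, so not a primitive root.
g = 3: 3^21 ≡ 48; 3^14 ≡ 30; 3^6 ≡ 43 — none is 1, so 3 is a primitive root.
The smallest primitive root modulo 49 is 3.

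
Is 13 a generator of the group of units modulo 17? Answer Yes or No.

No

φ(17) = 17 − 1 = 16 = 2^4.
It suffices to check that the order of 13 is not a proper divisor of 16: compute 13^(16/q) for q ∈ {2}.
13^8 ≡ 1 (mod 17)  [q = 2: ≡ 1 ✗]
The check at q = 2 fails, so 13 generates a proper subgroup.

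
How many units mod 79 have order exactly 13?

φ(79) = 79 − 1 = 78 = 2 · 3 · 13.
In a cyclic group of order 78, there are φ(d) elements of order d for each divisor d of 78, and zero for non-divisors.
13 | 78, and φ(13) = 13 − 1 = 12.

12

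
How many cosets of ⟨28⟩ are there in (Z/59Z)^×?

2

The order of 28 must divide φ(59) = 59 − 1 = 58 = 2 · 29.
Divisors of 58: 1, 2, 29, 58.
Check 28^d mod 59 for each divisor in increasing order:
28^1 ≡ 28 (mod 59)
28^2 ≡ 17 (mod 59)
28^29 ≡ 1 (mod 59) ✓
So ord_59(28) = 29, hence |⟨28⟩| = 29.
The index is φ(59) / ord(28) = 58 / 29 = 2.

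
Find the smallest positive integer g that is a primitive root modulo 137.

3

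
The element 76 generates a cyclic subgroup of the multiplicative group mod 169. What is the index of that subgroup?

1

Since 76 ∈ (Z/169Z)^×, its order divides φ(169) = φ(13^2) = 13·(13−1) = 156 = 2^2 · 3 · 13.
Divisors of 156: 1, 2, 3, 4, 6, 12, 13, 26, 39, 52, 78, 156.
Test each divisor d:
76^1 ≡ 76 (mod 169)
76^2 ≡ 30 (mod 169)
76^3 ≡ 83 (mod 169)
76^4 ≡ 55 (mod 169)
76^6 ≡ 129 (mod 169)
76^12 ≡ 79 (mod 169)
76^13 ≡ 89 (mod 169)
76^26 ≡ 147 (mod 169)
76^39 ≡ 70 (mod 169)
76^52 ≡ 146 (mod 169)
76^78 ≡ 168 (mod 169)
76^156 ≡ 1 (mod 169) ✓
So ord_169(76) = 156, hence |⟨76⟩| = 156.
Index = |(Z/169Z)^×| / |⟨76⟩| = 156 / 156 = 1.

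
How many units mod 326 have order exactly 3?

2

φ(326) = φ(2)·φ(163) = 1·162 = 162 = 2 · 3^4.
Since (Z/326Z)^× is cyclic of order 162, the number of elements of order d is φ(d) when d | 162 and 0 otherwise.
3 | 162, and φ(3) = 3 − 1 = 2.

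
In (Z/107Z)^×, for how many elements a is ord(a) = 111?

0

φ(107) = 107 − 1 = 106 = 2 · 53.
Since (Z/107Z)^× is cyclic of order 106, the number of elements of order d is φ(d) when d | 106 and 0 otherwise.
Here 106 is not a multiple of 111, so there are no elements of order 111.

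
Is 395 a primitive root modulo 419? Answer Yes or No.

φ(419) = 419 − 1 = 418 = 2 · 11 · 19.
395 is a primitive root mod 419 iff 395^(φ(419)/q) ≢ 1 for every prime q | φ(419), i.e. q ∈ {2, 11, 19}.
395^209 ≡ 1 (mod 419)  [q = 2: ≡ 1 ✗]
395^38 ≡ 348 (mod 419)  [q = 11: ≢ 1 ✓]
395^22 ≡ 306 (mod 419)  [q = 19: ≢ 1 ✓]
The check at q = 2 fails, so 395 generates a proper subgroup.

No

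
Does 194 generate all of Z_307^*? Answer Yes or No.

φ(307) = 307 − 1 = 306 = 2 · 3^2 · 17.
194 is a primitive root mod 307 iff 194^(φ(307)/q) ≢ 1 for every prime q | φ(307), i.e. q ∈ {2, 3, 17}.
194^153 ≡ 306 (mod 307)  [q = 2: ≢ 1 ✓]
194^102 ≡ 1 (mod 307)  [q = 3: ≡ 1 ✗]
194^18 ≡ 115 (mod 307)  [q = 17: ≢ 1 ✓]
194^102 ≡ 1 shows ord(194) | 102, strictly less than φ(307); not a primitive root.

No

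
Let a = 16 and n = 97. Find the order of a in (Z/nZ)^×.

ord(16) | φ(97) = 97 − 1 = 96 = 2^5 · 3.
Divisors of 96: 1, 2, 3, 4, 6, 8, 12, 16, 24, 32, 48, 96.
Evaluate successive powers at the divisors of 96:
16^1 ≡ 16 (mod 97)
16^2 ≡ 62 (mod 97)
16^3 ≡ 22 (mod 97)
16^4 ≡ 61 (mod 97)
16^6 ≡ 96 (mod 97)
16^8 ≡ 35 (mod 97)
16^12 ≡ 1 (mod 97) ✓
Therefore the multiplicative order of 16 modulo 97 is 12.

12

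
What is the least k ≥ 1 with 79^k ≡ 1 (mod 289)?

272

By Lagrange's theorem, ord_289(79) divides φ(289) = φ(17^2) = 17·(17−1) = 272 = 2^4 · 17.
Divisors of 272: 1, 2, 4, 8, 16, 17, 34, 68, 136, 272.
Evaluate successive powers at the divisors of 272:
79^1 ≡ 79 (mod 289)
79^2 ≡ 172 (mod 289)
79^4 ≡ 106 (mod 289)
79^8 ≡ 254 (mod 289)
79^16 ≡ 69 (mod 289)
79^17 ≡ 249 (mod 289)
79^34 ≡ 155 (mod 289)
79^68 ≡ 38 (mod 289)
79^136 ≡ 288 (mod 289)
79^272 ≡ 1 (mod 289) ✓
Hence ord(79) = 272.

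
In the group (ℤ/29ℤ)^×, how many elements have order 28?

12

φ(29) = 29 − 1 = 28 = 2^2 · 7.
(Z/29Z)^× is cyclic (|G| = 28); a cyclic group of order m has exactly φ(d) elements of each order d | m, and none otherwise.
28 = 2^2 · 7 divides 28, and φ(28) = 12.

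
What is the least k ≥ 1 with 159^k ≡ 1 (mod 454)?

113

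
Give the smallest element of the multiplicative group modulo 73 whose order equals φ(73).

5

φ(73) = 73 − 1 = 72 = 2^3 · 3^2.
Test candidates g = 2, 3, … against the prime factors q ∈ {2, 3} of φ(73): g is a generator iff g^(72/q) ≢ 1 for every such q.
g = 2: 2^36 ≡ 1 — hits 1, so not a primitive root.
g = 3: 3^36 ≡ 1 — hits 1, so not a primitive root.
g = 4: 4^36 ≡ 1 — hits 1, so not a primitive root.
g = 5: 5^36 ≡ 72; 5^24 ≡ 8 — none is 1, so 5 is a primitive root.
Hence the least primitive root of 73 is 5.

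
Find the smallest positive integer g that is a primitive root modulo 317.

φ(317) = 317 − 1 = 316 = 2^2 · 79.
g is a primitive root iff g^(316/q) ≢ 1 (mod 317) for each prime q ∈ {2, 79}.
g = 2: 2^158 ≡ 316; 2^4 ≡ 16 — none is 1, so 2 is a primitive root.
The smallest primitive root modulo 317 is 2.

2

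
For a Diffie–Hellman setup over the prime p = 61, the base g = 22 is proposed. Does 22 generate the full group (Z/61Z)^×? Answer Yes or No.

No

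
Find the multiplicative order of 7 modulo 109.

Since 7 ∈ (Z/109Z)^×, its order divides φ(109) = 109 − 1 = 108 = 2^2 · 3^3.
Divisors of 108: 1, 2, 3, 4, 6, 9, 12, 18, 27, 36, 54, 108.
Evaluate successive powers at the divisors of 108:
7^1 ≡ 7
7^2 ≡ 49
7^3 ≡ 16
7^4 ≡ 3
7^6 ≡ 38
7^9 ≡ 63
7^12 ≡ 27
7^18 ≡ 45
7^27 ≡ 1
Therefore the multiplicative order of 7 modulo 109 is 27.

27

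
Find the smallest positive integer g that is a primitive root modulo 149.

2

φ(149) = 149 − 1 = 148 = 2^2 · 37.
Test candidates g = 2, 3, … against the prime factors q ∈ {2, 37} of φ(149): g is a generator iff g^(148/q) ≢ 1 for every such q.
g = 2: 2^74 ≡ 148; 2^4 ≡ 16 — none is 1, so 2 is a primitive root.
Hence the least primitive root of 149 is 2.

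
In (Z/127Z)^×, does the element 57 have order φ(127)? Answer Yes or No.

φ(127) = 127 − 1 = 126 = 2 · 3^2 · 7.
Test 57^(126/q) mod 127 for each prime factor q of 126:
57^63 ≡ 126 (mod 127)  [q = 2: ≢ 1 ✓]
57^42 ≡ 107 (mod 127)  [q = 3: ≢ 1 ✓]
57^18 ≡ 4 (mod 127)  [q = 7: ≢ 1 ✓]
Every test exponent gives a nontrivial residue, hence 57 generates the full group.

Yes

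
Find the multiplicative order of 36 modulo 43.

Since 36 ∈ (Z/43Z)^×, its order divides φ(43) = 43 − 1 = 42 = 2 · 3 · 7.
Divisors of 42: 1, 2, 3, 6, 7, 14, 21, 42.
Test each divisor d:
36^1 ≡ 36 (mod 43)
36^2 ≡ 6 (mod 43)
36^3 ≡ 1 (mod 43) ✓
Hence ord(36) = 3.

3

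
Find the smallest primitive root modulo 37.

φ(37) = 37 − 1 = 36 = 2^2 · 3^2.
g is a primitive root iff g^(36/q) ≢ 1 (mod 37) for each prime q ∈ {2, 3}.
g = 2: 2^18 ≡ 36; 2^12 ≡ 26 — none is 1, so 2 is a primitive root.
The smallest primitive root modulo 37 is 2.

2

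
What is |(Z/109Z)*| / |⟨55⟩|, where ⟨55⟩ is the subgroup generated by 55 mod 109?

3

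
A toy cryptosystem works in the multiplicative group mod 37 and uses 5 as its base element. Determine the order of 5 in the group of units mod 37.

The order of 5 must divide φ(37) = 37 − 1 = 36 = 2^2 · 3^2.
Divisors of 36: 1, 2, 3, 4, 6, 9, 12, 18, 36.
Evaluate successive powers at the divisors of 36:
5^1 ≡ 5
5^2 ≡ 25
5^3 ≡ 14
5^4 ≡ 33
5^6 ≡ 11
5^9 ≡ 6
5^12 ≡ 10
5^18 ≡ 36
5^36 ≡ 1
Hence ord(5) = 36.

36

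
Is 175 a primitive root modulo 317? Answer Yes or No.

No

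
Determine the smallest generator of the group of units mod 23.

φ(23) = 23 − 1 = 22 = 2 · 11.
g is a primitive root iff g^(22/q) ≢ 1 (mod 23) for each prime q ∈ {2, 11}.
g = 2: 2^11 ≡ 1 — hits 1, so not a primitive root.
g = 3: 3^11 ≡ 1 — hits 1, so not a primitive root.
g = 4: 4^11 ≡ 1 — hits 1, so not a primitive root.
g = 5: 5^11 ≡ 22; 5^2 ≡ 2 — none is 1, so 5 is a primitive root.
So 5 is the smallest generator of (Z/23Z)^×.

5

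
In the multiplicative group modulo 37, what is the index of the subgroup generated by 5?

1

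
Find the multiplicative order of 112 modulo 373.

186

Since 112 ∈ (Z/373Z)^×, its order divides φ(373) = 373 − 1 = 372 = 2^2 · 3 · 31.
Divisors of 372: 1, 2, 3, 4, 6, 12, 31, 62, 93, 124, 186, 372.
Check 112^d mod 373 for each divisor in increasing order:
112^1 ≡ 112 (mod 373)
112^2 ≡ 235 (mod 373)
112^3 ≡ 210 (mod 373)
112^4 ≡ 21 (mod 373)
112^6 ≡ 86 (mod 373)
112^12 ≡ 309 (mod 373)
112^31 ≡ 89 (mod 373)
112^62 ≡ 88 (mod 373)
112^93 ≡ 372 (mod 373)
112^124 ≡ 284 (mod 373)
112^186 ≡ 1 (mod 373) ✓
The smallest such exponent is 186, so the order of 112 is 186.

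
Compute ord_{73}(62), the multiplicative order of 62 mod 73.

72

By Lagrange's theorem, ord_73(62) divides φ(73) = 73 − 1 = 72 = 2^3 · 3^2.
Divisors of 72: 1, 2, 3, 4, 6, 8, 9, 12, 18, 24, 36, 72.
Check 62^d mod 73 for each divisor in increasing order:
62^1 ≡ 62
62^2 ≡ 48
62^3 ≡ 56
62^4 ≡ 41
62^6 ≡ 70
62^8 ≡ 2
62^9 ≡ 51
62^12 ≡ 9
62^18 ≡ 46
62^24 ≡ 8
62^36 ≡ 72
62^72 ≡ 1
So ord_73(62) = 72.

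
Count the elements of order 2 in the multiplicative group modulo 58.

1

φ(58) = φ(2)·φ(29) = 1·28 = 28 = 2^2 · 7.
(Z/58Z)^× is cyclic (|G| = 28); a cyclic group of order m has exactly φ(d) elements of each order d | m, and none otherwise.
2 | 28, and φ(2) = 2 − 1 = 1.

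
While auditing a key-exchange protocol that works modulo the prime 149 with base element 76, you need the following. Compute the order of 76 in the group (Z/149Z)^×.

74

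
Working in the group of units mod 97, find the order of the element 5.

96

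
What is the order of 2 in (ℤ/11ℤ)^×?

10

Since 2 ∈ (Z/11Z)^×, its order divides φ(11) = 11 − 1 = 10 = 2 · 5.
Divisors of 10: 1, 2, 5, 10.
Evaluate successive powers at the divisors of 10:
2^1 ≡ 2 (mod 11)
2^2 ≡ 4 (mod 11)
2^5 ≡ 10 (mod 11)
2^10 ≡ 1 (mod 11) ✓
The smallest such exponent is 10, so the order of 2 is 10.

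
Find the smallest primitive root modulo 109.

φ(109) = 109 − 1 = 108 = 2^2 · 3^3.
Test candidates g = 2, 3, … against the prime factors q ∈ {2, 3} of φ(109): g is a generator iff g^(108/q) ≢ 1 for every such q.
g = 2: 2^54 ≡ 108; 2^36 ≡ 1 — hits 1, so not a primitive root.
g = 3: 3^54 ≡ 1 — hits 1, so not a primitive root.
g = 4: 4^54 ≡ 1 — hits 1, so not a primitive root.
g = 5: 5^54 ≡ 1 — hits 1, so not a primitive root.
g = 6: 6^54 ≡ 108; 6^36 ≡ 63 — none is 1, so 6 is a primitive root.
The smallest primitive root modulo 109 is 6.

6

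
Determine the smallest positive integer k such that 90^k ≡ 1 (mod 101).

100

ord(90) | φ(101) = 101 − 1 = 100 = 2^2 · 5^2.
Divisors of 100: 1, 2, 4, 5, 10, 20, 25, 50, 100.
Compute 90^d (mod 101) for the divisors d until we hit 1:
90^1 ≡ 90
90^2 ≡ 20
90^4 ≡ 97
90^5 ≡ 44
90^10 ≡ 17
90^20 ≡ 87
90^25 ≡ 91
90^50 ≡ 100
90^100 ≡ 1
So ord_101(90) = 100.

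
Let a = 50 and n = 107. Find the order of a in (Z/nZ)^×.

The order of 50 must divide φ(107) = 107 − 1 = 106 = 2 · 53.
Divisors of 106: 1, 2, 53, 106.
Test each divisor d:
50^1 ≡ 50 (mod 107)
50^2 ≡ 39 (mod 107)
50^53 ≡ 106 (mod 107)
50^106 ≡ 1 (mod 107) ✓
So ord_107(50) = 106.

106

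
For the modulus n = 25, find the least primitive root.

2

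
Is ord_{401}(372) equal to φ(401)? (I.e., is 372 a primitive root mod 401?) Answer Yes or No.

No

φ(401) = 401 − 1 = 400 = 2^4 · 5^2.
An element g generates (Z/401Z)^× iff g^(400/q) ≢ 1 (mod 401) for each prime q ∈ {2, 5}.
372^200 ≡ 1 (mod 401)  [q = 2: ≡ 1 ✗]
372^80 ≡ 1 (mod 401)  [q = 5: ≡ 1 ✗]
372^200 ≡ 1 shows ord(372) | 200, strictly less than φ(401); not a primitive root.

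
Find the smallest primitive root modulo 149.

φ(149) = 149 − 1 = 148 = 2^2 · 37.
Test candidates g = 2, 3, … against the prime factors q ∈ {2, 37} of φ(149): g is a generator iff g^(148/q) ≢ 1 for every such q.
g = 2: 2^74 ≡ 148; 2^4 ≡ 16 — none is 1, so 2 is a primitive root.
The smallest primitive root modulo 149 is 2.

2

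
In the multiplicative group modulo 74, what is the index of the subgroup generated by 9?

4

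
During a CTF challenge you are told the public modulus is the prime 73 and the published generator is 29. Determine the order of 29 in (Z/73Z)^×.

72

Since 29 ∈ (Z/73Z)^×, its order divides φ(73) = 73 − 1 = 72 = 2^3 · 3^2.
Divisors of 72: 1, 2, 3, 4, 6, 8, 9, 12, 18, 24, 36, 72.
Evaluate successive powers at the divisors of 72:
29^1 ≡ 29 (mod 73)
29^2 ≡ 38 (mod 73)
29^3 ≡ 7 (mod 73)
29^4 ≡ 57 (mod 73)
29^6 ≡ 49 (mod 73)
29^8 ≡ 37 (mod 73)
29^9 ≡ 51 (mod 73)
29^12 ≡ 65 (mod 73)
29^18 ≡ 46 (mod 73)
29^24 ≡ 64 (mod 73)
29^36 ≡ 72 (mod 73)
29^72 ≡ 1 (mod 73) ✓
Therefore the multiplicative order of 29 modulo 73 is 72.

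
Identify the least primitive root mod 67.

2

φ(67) = 67 − 1 = 66 = 2 · 3 · 11.
g is a primitive root iff g^(66/q) ≢ 1 (mod 67) for each prime q ∈ {2, 3, 11}.
g = 2: 2^33 ≡ 66; 2^22 ≡ 37; 2^6 ≡ 64 — none is 1, so 2 is a primitive root.
Hence the least primitive root of 67 is 2.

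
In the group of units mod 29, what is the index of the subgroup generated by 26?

1

The order of 26 must divide φ(29) = 29 − 1 = 28 = 2^2 · 7.
Divisors of 28: 1, 2, 4, 7, 14, 28.
Evaluate successive powers at the divisors of 28:
26^1 ≡ 26 (mod 29)
26^2 ≡ 9 (mod 29)
26^4 ≡ 23 (mod 29)
26^7 ≡ 17 (mod 29)
26^14 ≡ 28 (mod 29)
26^28 ≡ 1 (mod 29) ✓
The order of 26 is 28, so the subgroup it generates has 28 elements.
[(Z/29Z)^× : ⟨26⟩] = 28/28 = 1.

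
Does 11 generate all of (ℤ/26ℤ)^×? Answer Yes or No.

Yes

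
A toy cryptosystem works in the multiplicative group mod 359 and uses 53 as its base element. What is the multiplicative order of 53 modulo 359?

358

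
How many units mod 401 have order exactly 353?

φ(401) = 401 − 1 = 400 = 2^4 · 5^2.
(Z/401Z)^× is cyclic (|G| = 400); a cyclic group of order m has exactly φ(d) elements of each order d | m, and none otherwise.
Here 400 is not a multiple of 353, so there are no elements of order 353.

0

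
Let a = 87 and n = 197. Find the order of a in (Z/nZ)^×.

28

By Lagrange's theorem, ord_197(87) divides φ(197) = 197 − 1 = 196 = 2^2 · 7^2.
Divisors of 196: 1, 2, 4, 7, 14, 28, 49, 98, 196.
Test each divisor d:
87^1 ≡ 87 (mod 197)
87^2 ≡ 83 (mod 197)
87^4 ≡ 191 (mod 197)
87^7 ≡ 14 (mod 197)
87^14 ≡ 196 (mod 197)
87^28 ≡ 1 (mod 197) ✓
Hence ord(87) = 28.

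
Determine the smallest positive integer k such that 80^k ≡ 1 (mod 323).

144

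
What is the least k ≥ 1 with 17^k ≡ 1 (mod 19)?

9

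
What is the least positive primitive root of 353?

φ(353) = 353 − 1 = 352 = 2^5 · 11.
g is a primitive root iff g^(352/q) ≢ 1 (mod 353) for each prime q ∈ {2, 11}.
g = 2: 2^176 ≡ 1 — hits 1, so not a primitive root.
g = 3: 3^176 ≡ 352; 3^32 ≡ 140 — none is 1, so 3 is a primitive root.
The smallest primitive root modulo 353 is 3.

3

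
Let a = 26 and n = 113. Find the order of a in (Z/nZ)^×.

Since 26 ∈ (Z/113Z)^×, its order divides φ(113) = 113 − 1 = 112 = 2^4 · 7.
Divisors of 112: 1, 2, 4, 7, 8, 14, 16, 28, 56, 112.
Evaluate successive powers at the divisors of 112:
26^1 ≡ 26
26^2 ≡ 111
26^4 ≡ 4
26^7 ≡ 18
26^8 ≡ 16
26^14 ≡ 98
26^16 ≡ 30
26^28 ≡ 112
26^56 ≡ 1
Hence ord(26) = 56.

56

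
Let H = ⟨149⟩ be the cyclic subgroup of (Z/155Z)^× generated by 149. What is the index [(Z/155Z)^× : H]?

By Lagrange's theorem, ord_155(149) divides φ(155) = φ(5·31) = (5−1)·(31−1) = 4·30 = 120 = 2^3 · 3 · 5.
Divisors of 120: 1, 2, 3, 4, 5, 6, 8, 10, 12, 15, 20, 24, 30, 40, 60, 120.
Evaluate successive powers at the divisors of 120:
149^1 ≡ 149 (mod 155)
149^2 ≡ 36 (mod 155)
149^3 ≡ 94 (mod 155)
149^4 ≡ 56 (mod 155)
149^5 ≡ 129 (mod 155)
149^6 ≡ 1 (mod 155) ✓
So ord_155(149) = 6, hence |⟨149⟩| = 6.
[(Z/155Z)^× : ⟨149⟩] = 120/6 = 20.

20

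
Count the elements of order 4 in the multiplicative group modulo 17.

2

φ(17) = 17 − 1 = 16 = 2^4.
Since (Z/17Z)^× is cyclic of order 16, the number of elements of order d is φ(d) when d | 16 and 0 otherwise.
4 = 2^2 divides 16, and φ(4) = 2.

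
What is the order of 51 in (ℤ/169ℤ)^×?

26

By Lagrange's theorem, ord_169(51) divides φ(169) = φ(13^2) = 13·(13−1) = 156 = 2^2 · 3 · 13.
Divisors of 156: 1, 2, 3, 4, 6, 12, 13, 26, 39, 52, 78, 156.
Test each divisor d:
51^1 ≡ 51
51^2 ≡ 66
51^3 ≡ 155
51^4 ≡ 131
51^6 ≡ 27
51^12 ≡ 53
51^13 ≡ 168
51^26 ≡ 1
Hence ord(51) = 26.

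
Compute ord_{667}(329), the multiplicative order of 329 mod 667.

Since 329 ∈ (Z/667Z)^×, its order divides φ(667) = φ(23·29) = (23−1)·(29−1) = 22·28 = 616 = 2^3 · 7 · 11.
Divisors of 616: 1, 2, 4, 7, 8, 11, 14, 22, 28, 44, 56, 77, 88, 154, 308, 616.
Compute 329^d (mod 667) for the divisors d until we hit 1:
329^1 ≡ 329 (mod 667)
329^2 ≡ 187 (mod 667)
329^4 ≡ 285 (mod 667)
329^7 ≡ 626 (mod 667)
329^8 ≡ 518 (mod 667)
329^11 ≡ 321 (mod 667)
329^14 ≡ 347 (mod 667)
329^22 ≡ 323 (mod 667)
329^28 ≡ 349 (mod 667)
329^44 ≡ 277 (mod 667)
329^56 ≡ 407 (mod 667)
329^77 ≡ 505 (mod 667)
329^88 ≡ 24 (mod 667)
329^154 ≡ 231 (mod 667)
329^308 ≡ 1 (mod 667) ✓
So ord_667(329) = 308.

308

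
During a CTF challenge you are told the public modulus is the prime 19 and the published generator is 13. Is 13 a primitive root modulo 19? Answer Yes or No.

φ(19) = 19 − 1 = 18 = 2 · 3^2.
It suffices to check that the order of 13 is not a proper divisor of 18: compute 13^(18/q) for q ∈ {2, 3}.
13^9 ≡ 18 (mod 19)  [q = 2: ≢ 1 ✓]
13^6 ≡ 11 (mod 19)  [q = 3: ≢ 1 ✓]
Every test exponent gives a nontrivial residue, hence 13 generates the full group.

Yes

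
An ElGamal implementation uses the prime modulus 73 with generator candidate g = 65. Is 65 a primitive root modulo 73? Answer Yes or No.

No

φ(73) = 73 − 1 = 72 = 2^3 · 3^2.
Test 65^(72/q) mod 73 for each prime factor q of 72:
65^36 ≡ 1 (mod 73)  [q = 2: ≡ 1 ✗]
65^24 ≡ 1 (mod 73)  [q = 3: ≡ 1 ✗]
65^36 ≡ 1 shows ord(65) | 36, strictly less than φ(73); not a primitive root.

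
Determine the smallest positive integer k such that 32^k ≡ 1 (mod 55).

4

ord(32) | φ(55) = φ(5·11) = (5−1)·(11−1) = 4·10 = 40 = 2^3 · 5.
Divisors of 40: 1, 2, 4, 5, 8, 10, 20, 40.
Compute 32^d (mod 55) for the divisors d until we hit 1:
32^1 ≡ 32 (mod 55)
32^2 ≡ 34 (mod 55)
32^4 ≡ 1 (mod 55) ✓
Therefore the multiplicative order of 32 modulo 55 is 4.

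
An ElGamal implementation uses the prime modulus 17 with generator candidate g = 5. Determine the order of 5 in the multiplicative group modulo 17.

Since 5 ∈ (Z/17Z)^×, its order divides φ(17) = 17 − 1 = 16 = 2^4.
Divisors of 16: 1, 2, 4, 8, 16.
Check 5^d mod 17 for each divisor in increasing order:
5^1 ≡ 5 (mod 17)
5^2 ≡ 8 (mod 17)
5^4 ≡ 13 (mod 17)
5^8 ≡ 16 (mod 17)
5^16 ≡ 1 (mod 17) ✓
So ord_17(5) = 16.

16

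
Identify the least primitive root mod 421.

2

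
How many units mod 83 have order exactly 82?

40

φ(83) = 83 − 1 = 82 = 2 · 41.
Since (Z/83Z)^× is cyclic of order 82, the number of elements of order d is φ(d) when d | 82 and 0 otherwise.
82 = 2 · 41 divides 82, and φ(82) = 40.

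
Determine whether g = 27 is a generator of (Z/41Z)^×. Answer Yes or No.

φ(41) = 41 − 1 = 40 = 2^3 · 5.
27 is a primitive root mod 41 iff 27^(φ(41)/q) ≢ 1 for every prime q | φ(41), i.e. q ∈ {2, 5}.
27^20 ≡ 40 (mod 41)  [q = 2: ≢ 1 ✓]
27^8 ≡ 1 (mod 41)  [q = 5: ≡ 1 ✗]
Since 27^8 ≡ 1, the order of 27 divides 8 < 40, so 27 is not a primitive root.

No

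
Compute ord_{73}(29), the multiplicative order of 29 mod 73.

The order of 29 must divide φ(73) = 73 − 1 = 72 = 2^3 · 3^2.
Divisors of 72: 1, 2, 3, 4, 6, 8, 9, 12, 18, 24, 36, 72.
Compute 29^d (mod 73) for the divisors d until we hit 1:
29^1 ≡ 29 (mod 73)
29^2 ≡ 38 (mod 73)
29^3 ≡ 7 (mod 73)
29^4 ≡ 57 (mod 73)
29^6 ≡ 49 (mod 73)
29^8 ≡ 37 (mod 73)
29^9 ≡ 51 (mod 73)
29^12 ≡ 65 (mod 73)
29^18 ≡ 46 (mod 73)
29^24 ≡ 64 (mod 73)
29^36 ≡ 72 (mod 73)
29^72 ≡ 1 (mod 73) ✓
Therefore the multiplicative order of 29 modulo 73 is 72.

72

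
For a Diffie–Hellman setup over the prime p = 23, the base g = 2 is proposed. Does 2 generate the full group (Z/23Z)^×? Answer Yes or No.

No

φ(23) = 23 − 1 = 22 = 2 · 11.
2 is a primitive root mod 23 iff 2^(φ(23)/q) ≢ 1 for every prime q | φ(23), i.e. q ∈ {2, 11}.
2^11 ≡ 1 (mod 23)  [q = 2: ≡ 1 ✗]
2^2 ≡ 4 (mod 23)  [q = 11: ≢ 1 ✓]
The check at q = 2 fails, so 2 generates a proper subgroup.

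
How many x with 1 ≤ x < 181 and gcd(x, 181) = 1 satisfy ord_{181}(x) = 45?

φ(181) = 181 − 1 = 180 = 2^2 · 3^2 · 5.
In a cyclic group of order 180, there are φ(d) elements of order d for each divisor d of 180, and zero for non-divisors.
45 = 3^2 · 5 divides 180, and φ(45) = 24.

24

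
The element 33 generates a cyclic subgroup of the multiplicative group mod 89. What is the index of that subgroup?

The order of 33 must divide φ(89) = 89 − 1 = 88 = 2^3 · 11.
Divisors of 88: 1, 2, 4, 8, 11, 22, 44, 88.
Compute 33^d (mod 89) for the divisors d until we hit 1:
33^1 ≡ 33 (mod 89)
33^2 ≡ 21 (mod 89)
33^4 ≡ 85 (mod 89)
33^8 ≡ 16 (mod 89)
33^11 ≡ 52 (mod 89)
33^22 ≡ 34 (mod 89)
33^44 ≡ 88 (mod 89)
33^88 ≡ 1 (mod 89) ✓
So ord_89(33) = 88, hence |⟨33⟩| = 88.
[(Z/89Z)^× : ⟨33⟩] = 88/88 = 1.

1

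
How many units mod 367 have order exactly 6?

φ(367) = 367 − 1 = 366 = 2 · 3 · 61.
(Z/367Z)^× is cyclic (|G| = 366); a cyclic group of order m has exactly φ(d) elements of each order d | m, and none otherwise.
6 = 2 · 3 divides 366, and φ(6) = 2.

2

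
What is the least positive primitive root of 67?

φ(67) = 67 − 1 = 66 = 2 · 3 · 11.
g is a primitive root iff g^(66/q) ≢ 1 (mod 67) for each prime q ∈ {2, 3, 11}.
g = 2: 2^33 ≡ 66; 2^22 ≡ 37; 2^6 ≡ 64 — none is 1, so 2 is a primitive root.
Hence the least primitive root of 67 is 2.

2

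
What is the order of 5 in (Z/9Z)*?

The order of 5 must divide φ(9) = φ(3^2) = 3·(3−1) = 6 = 2 · 3.
Divisors of 6: 1, 2, 3, 6.
Evaluate successive powers at the divisors of 6:
5^1 ≡ 5 (mod 9)
5^2 ≡ 7 (mod 9)
5^3 ≡ 8 (mod 9)
5^6 ≡ 1 (mod 9) ✓
So ord_9(5) = 6.

6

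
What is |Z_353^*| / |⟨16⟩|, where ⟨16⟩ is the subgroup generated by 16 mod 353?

ord(16) | φ(353) = 353 − 1 = 352 = 2^5 · 11.
Divisors of 352: 1, 2, 4, 8, 11, 16, 22, 32, 44, 88, 176, 352.
Compute 16^d (mod 353) for the divisors d until we hit 1:
16^1 ≡ 16
16^2 ≡ 256
16^4 ≡ 231
16^8 ≡ 58
16^11 ≡ 352
16^16 ≡ 187
16^22 ≡ 1
Thus |⟨16⟩| = ord(16) = 22.
Index = |(Z/353Z)^×| / |⟨16⟩| = 352 / 22 = 16.

16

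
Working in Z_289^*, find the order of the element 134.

8

ord(134) | φ(289) = φ(17^2) = 17·(17−1) = 272 = 2^4 · 17.
Divisors of 272: 1, 2, 4, 8, 16, 17, 34, 68, 136, 272.
Test each divisor d:
134^1 ≡ 134 (mod 289)
134^2 ≡ 38 (mod 289)
134^4 ≡ 288 (mod 289)
134^8 ≡ 1 (mod 289) ✓
The smallest such exponent is 8, so the order of 134 is 8.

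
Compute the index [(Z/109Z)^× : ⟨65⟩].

1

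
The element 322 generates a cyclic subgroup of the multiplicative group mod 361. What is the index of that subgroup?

9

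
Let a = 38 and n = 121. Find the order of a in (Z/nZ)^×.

55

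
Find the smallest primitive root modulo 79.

3

φ(79) = 79 − 1 = 78 = 2 · 3 · 13.
Test candidates g = 2, 3, … against the prime factors q ∈ {2, 3, 13} of φ(79): g is a generator iff g^(78/q) ≢ 1 for every such q.
g = 2: 2^39 ≡ 1 — hits 1, so not a primitive root.
g = 3: 3^39 ≡ 78; 3^26 ≡ 23; 3^6 ≡ 18 — none is 1, so 3 is a primitive root.
Hence the least primitive root of 79 is 3.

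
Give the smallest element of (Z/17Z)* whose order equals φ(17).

3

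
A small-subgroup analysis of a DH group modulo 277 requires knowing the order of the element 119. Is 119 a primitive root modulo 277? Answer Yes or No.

Yes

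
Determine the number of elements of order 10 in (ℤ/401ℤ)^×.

φ(401) = 401 − 1 = 400 = 2^4 · 5^2.
In a cyclic group of order 400, there are φ(d) elements of order d for each divisor d of 400, and zero for non-divisors.
10 = 2 · 5 divides 400, and φ(10) = 4.

4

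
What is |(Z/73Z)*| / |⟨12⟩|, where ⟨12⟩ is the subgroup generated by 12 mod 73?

2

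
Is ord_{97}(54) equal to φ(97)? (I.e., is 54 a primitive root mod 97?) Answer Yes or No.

No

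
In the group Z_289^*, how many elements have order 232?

φ(289) = φ(17^2) = 17·(17−1) = 272 = 2^4 · 17.
(Z/289Z)^× is cyclic (|G| = 272); a cyclic group of order m has exactly φ(d) elements of each order d | m, and none otherwise.
Since 232 ∤ 272, the count is 0.

0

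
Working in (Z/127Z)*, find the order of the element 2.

7

By Lagrange's theorem, ord_127(2) divides φ(127) = 127 − 1 = 126 = 2 · 3^2 · 7.
Divisors of 126: 1, 2, 3, 6, 7, 9, 14, 18, 21, 42, 63, 126.
Compute 2^d (mod 127) for the divisors d until we hit 1:
2^1 ≡ 2
2^2 ≡ 4
2^3 ≡ 8
2^6 ≡ 64
2^7 ≡ 1
So ord_127(2) = 7.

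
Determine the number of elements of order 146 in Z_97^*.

φ(97) = 97 − 1 = 96 = 2^5 · 3.
In a cyclic group of order 96, there are φ(d) elements of order d for each divisor d of 96, and zero for non-divisors.
Here 96 is not a multiple of 146, so there are no elements of order 146.

0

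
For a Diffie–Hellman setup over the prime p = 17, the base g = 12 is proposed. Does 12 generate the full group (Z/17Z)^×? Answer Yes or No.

φ(17) = 17 − 1 = 16 = 2^4.
Test 12^(16/q) mod 17 for each prime factor q of 16:
12^8 ≡ 16 (mod 17)  [q = 2: ≢ 1 ✓]
None equal 1, so ord_17(12) = 16: 12 is a primitive root.

Yes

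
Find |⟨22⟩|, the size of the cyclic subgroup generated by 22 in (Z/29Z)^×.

14

Since 22 ∈ (Z/29Z)^×, its order divides φ(29) = 29 − 1 = 28 = 2^2 · 7.
Divisors of 28: 1, 2, 4, 7, 14, 28.
Check 22^d mod 29 for each divisor in increasing order:
22^1 ≡ 22 (mod 29)
22^2 ≡ 20 (mod 29)
22^4 ≡ 23 (mod 29)
22^7 ≡ 28 (mod 29)
22^14 ≡ 1 (mod 29) ✓
Hence ord(22) = 14.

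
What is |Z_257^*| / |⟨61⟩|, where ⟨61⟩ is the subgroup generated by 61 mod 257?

2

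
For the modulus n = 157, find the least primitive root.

5

φ(157) = 157 − 1 = 156 = 2^2 · 3 · 13.
g is a primitive root iff g^(156/q) ≢ 1 (mod 157) for each prime q ∈ {2, 3, 13}.
g = 2: 2^78 ≡ 156; 2^52 ≡ 1 — hits 1, so not a primitive root.
g = 3: 3^78 ≡ 1 — hits 1, so not a primitive root.
g = 4: 4^78 ≡ 1 — hits 1, so not a primitive root.
g = 5: 5^78 ≡ 156; 5^52 ≡ 12; 5^12 ≡ 130 — none is 1, so 5 is a primitive root.
Hence the least primitive root of 157 is 5.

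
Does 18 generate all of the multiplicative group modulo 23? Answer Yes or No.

No

φ(23) = 23 − 1 = 22 = 2 · 11.
Test 18^(22/q) mod 23 for each prime factor q of 22:
18^11 ≡ 1 (mod 23)  [q = 2: ≡ 1 ✗]
18^2 ≡ 2 (mod 23)  [q = 11: ≢ 1 ✓]
The check at q = 2 fails, so 18 generates a proper subgroup.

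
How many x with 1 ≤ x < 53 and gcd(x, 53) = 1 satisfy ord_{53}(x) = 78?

0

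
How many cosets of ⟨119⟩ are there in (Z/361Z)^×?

2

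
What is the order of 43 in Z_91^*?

The order of 43 must divide φ(91) = φ(7·13) = (7−1)·(13−1) = 6·12 = 72 = 2^3 · 3^2.
Divisors of 72: 1, 2, 3, 4, 6, 8, 9, 12, 18, 24, 36, 72.
Compute 43^d (mod 91) for the divisors d until we hit 1:
43^1 ≡ 43 (mod 91)
43^2 ≡ 29 (mod 91)
43^3 ≡ 64 (mod 91)
43^4 ≡ 22 (mod 91)
43^6 ≡ 1 (mod 91) ✓
The smallest such exponent is 6, so the order of 43 is 6.

6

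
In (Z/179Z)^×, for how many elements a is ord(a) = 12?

0

φ(179) = 179 − 1 = 178 = 2 · 89.
Since (Z/179Z)^× is cyclic of order 178, the number of elements of order d is φ(d) when d | 178 and 0 otherwise.
Since 12 ∤ 178, the count is 0.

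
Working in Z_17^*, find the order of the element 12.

ord(12) | φ(17) = 17 − 1 = 16 = 2^4.
Divisors of 16: 1, 2, 4, 8, 16.
Check 12^d mod 17 for each divisor in increasing order:
12^1 ≡ 12 (mod 17)
12^2 ≡ 8 (mod 17)
12^4 ≡ 13 (mod 17)
12^8 ≡ 16 (mod 17)
12^16 ≡ 1 (mod 17) ✓
So ord_17(12) = 16.

16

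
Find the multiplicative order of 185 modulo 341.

ord(185) | φ(341) = φ(11·31) = (11−1)·(31−1) = 10·30 = 300 = 2^2 · 3 · 5^2.
Divisors of 300: 1, 2, 3, 4, 5, 6, 10, 12, 15, 20, 25, 30, 50, 60, 75, 100, 150, 300.
Test each divisor d:
185^1 ≡ 185
185^2 ≡ 125
185^3 ≡ 278
185^4 ≡ 280
185^5 ≡ 309
185^6 ≡ 218
185^10 ≡ 1
Hence ord(185) = 10.

10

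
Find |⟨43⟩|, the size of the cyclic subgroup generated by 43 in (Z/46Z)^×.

ord(43) | φ(46) = φ(2)·φ(23) = 1·22 = 22 = 2 · 11.
Divisors of 22: 1, 2, 11, 22.
Evaluate successive powers at the divisors of 22:
43^1 ≡ 43
43^2 ≡ 9
43^11 ≡ 45
43^22 ≡ 1
So ord_46(43) = 22.

22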